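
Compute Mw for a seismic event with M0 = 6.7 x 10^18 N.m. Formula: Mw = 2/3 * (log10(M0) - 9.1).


log10(M0) = log10(6.7 x 10^18) = 18.8261
Mw = 2/3 * (18.8261 - 9.1)
= 2/3 * 9.7261
= 6.48

6.48


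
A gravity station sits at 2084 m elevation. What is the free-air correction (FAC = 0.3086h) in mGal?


FAC = 0.3086 * h
= 0.3086 * 2084
= 643.1224 mGal

643.1224


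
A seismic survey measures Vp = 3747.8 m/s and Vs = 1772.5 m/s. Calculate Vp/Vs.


Vp/Vs = 3747.8 / 1772.5
= 2.1144

2.1144


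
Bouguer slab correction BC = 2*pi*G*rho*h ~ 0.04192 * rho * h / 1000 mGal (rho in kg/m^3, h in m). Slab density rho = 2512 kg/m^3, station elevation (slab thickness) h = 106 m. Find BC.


BC = 0.04192 * rho * h / 1000
= 0.04192 * 2512 * 106 / 1000
= 11.1621 mGal

11.1621


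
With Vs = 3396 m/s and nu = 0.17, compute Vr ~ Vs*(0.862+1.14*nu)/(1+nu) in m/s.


Numerator factor = 0.862 + 1.14*0.17 = 1.0558
Denominator = 1 + 0.17 = 1.17
Vr = 3396 * 1.0558 / 1.17 = 3064.53 m/s

3064.53


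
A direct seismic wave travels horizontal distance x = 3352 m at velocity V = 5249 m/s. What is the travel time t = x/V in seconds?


t = x / V
= 3352 / 5249
= 0.6386 s

0.6386


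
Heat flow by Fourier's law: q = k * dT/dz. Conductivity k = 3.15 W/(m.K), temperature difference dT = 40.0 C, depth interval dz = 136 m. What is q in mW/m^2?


q = k * dT / dz * 1000
= 3.15 * 40.0 / 136 * 1000
= 0.926471 * 1000
= 926.4706 mW/m^2

926.4706


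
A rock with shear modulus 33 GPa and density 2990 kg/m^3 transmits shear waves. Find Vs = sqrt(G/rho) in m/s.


Convert G to Pa: G = 33e9 Pa
Compute G/rho = 33e9 / 2990 = 11036789.2977
Vs = sqrt(11036789.2977) = 3322.17 m/s

3322.17


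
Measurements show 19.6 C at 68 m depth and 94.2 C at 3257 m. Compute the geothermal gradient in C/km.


dT = 94.2 - 19.6 = 74.6 C
dz = 3257 - 68 = 3189 m
gradient = dT/dz * 1000 = 74.6/3189 * 1000 = 23.3929 C/km

23.3929


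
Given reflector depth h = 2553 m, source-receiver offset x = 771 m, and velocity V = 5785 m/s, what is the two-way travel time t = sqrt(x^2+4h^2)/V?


x^2 + 4h^2 = 771^2 + 4*2553^2 = 594441 + 26071236 = 26665677
sqrt(26665677) = 5163.882
t = 5163.882 / 5785 = 0.8926 s

0.8926


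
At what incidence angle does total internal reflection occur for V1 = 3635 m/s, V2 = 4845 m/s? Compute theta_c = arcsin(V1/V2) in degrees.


V1/V2 = 3635/4845 = 0.750258
theta_c = arcsin(0.750258) = 48.6127 degrees

48.6127


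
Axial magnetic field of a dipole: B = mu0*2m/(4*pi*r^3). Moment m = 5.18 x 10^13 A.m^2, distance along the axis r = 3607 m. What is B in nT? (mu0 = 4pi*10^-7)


m = 5.18 x 10^13 = 51800000000000 A.m^2
2m = 103600000000000 A.m^2
r^3 = 3607^3 = 46928689543
B = (4pi*10^-7) * 103600000000000 / (4*pi * 46928689543) * 1e9
= 130187599.564761 / 589723305243.54 * 1e9
= 220760.4794 nT

220760.4794


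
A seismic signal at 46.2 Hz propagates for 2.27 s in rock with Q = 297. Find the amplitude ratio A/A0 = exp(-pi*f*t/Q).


pi*f*t/Q = pi*46.2*2.27/297 = 1.109331
A/A0 = exp(-1.109331) = 0.329779

0.329779


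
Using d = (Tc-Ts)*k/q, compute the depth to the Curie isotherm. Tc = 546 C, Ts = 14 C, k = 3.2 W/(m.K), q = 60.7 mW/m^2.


T_Curie - T_surf = 546 - 14 = 532 C
Convert q to W/m^2: 60.7 mW/m^2 = 0.0607 W/m^2
d = 532 * 3.2 / 0.0607 = 28046.13 m

28046.13


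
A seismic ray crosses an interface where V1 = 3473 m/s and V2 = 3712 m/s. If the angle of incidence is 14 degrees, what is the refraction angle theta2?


sin(theta1) = sin(14 deg) = 0.241922
sin(theta2) = V2/V1 * sin(theta1) = 3712/3473 * 0.241922 = 0.25857
theta2 = arcsin(0.25857) = 14.9852 degrees

14.9852


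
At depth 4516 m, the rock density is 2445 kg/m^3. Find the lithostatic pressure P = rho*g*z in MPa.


P = rho * g * z / 1e6
= 2445 * 9.81 * 4516 / 1e6
= 108318292.2 / 1e6
= 108.3183 MPa

108.3183


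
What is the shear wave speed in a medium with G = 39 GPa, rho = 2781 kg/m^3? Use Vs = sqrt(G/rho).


Convert G to Pa: G = 39e9 Pa
Compute G/rho = 39e9 / 2781 = 14023732.4703
Vs = sqrt(14023732.4703) = 3744.83 m/s

3744.83


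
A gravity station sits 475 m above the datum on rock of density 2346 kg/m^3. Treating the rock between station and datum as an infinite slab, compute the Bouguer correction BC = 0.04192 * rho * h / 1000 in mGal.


BC = 0.04192 * rho * h / 1000
= 0.04192 * 2346 * 475 / 1000
= 46.7136 mGal

46.7136


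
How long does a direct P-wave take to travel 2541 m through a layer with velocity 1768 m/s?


t = x / V
= 2541 / 1768
= 1.4372 s

1.4372


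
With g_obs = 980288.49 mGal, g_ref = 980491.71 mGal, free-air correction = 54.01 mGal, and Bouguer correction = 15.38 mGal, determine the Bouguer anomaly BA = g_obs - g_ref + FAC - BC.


BA = g_obs - g_ref + FAC - BC
= 980288.49 - 980491.71 + 54.01 - 15.38
= -164.59 mGal

-164.59


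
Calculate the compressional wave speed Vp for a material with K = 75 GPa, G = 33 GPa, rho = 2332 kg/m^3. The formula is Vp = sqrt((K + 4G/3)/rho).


First compute the effective modulus:
K + 4G/3 = 75e9 + 4*33e9/3 = 119000000000.0 Pa
Then divide by density:
119000000000.0 / 2332 = 51029159.5197 Pa/(kg/m^3)
Take the square root:
Vp = sqrt(51029159.5197) = 7143.47 m/s

7143.47


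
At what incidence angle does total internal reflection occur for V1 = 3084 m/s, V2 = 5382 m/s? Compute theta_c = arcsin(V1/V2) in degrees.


V1/V2 = 3084/5382 = 0.573021
theta_c = arcsin(0.573021) = 34.9612 degrees

34.9612


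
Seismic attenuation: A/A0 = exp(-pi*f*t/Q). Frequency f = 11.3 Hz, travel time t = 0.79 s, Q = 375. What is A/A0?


pi*f*t/Q = pi*11.3*0.79/375 = 0.074787
A/A0 = exp(-0.074787) = 0.927941

0.927941


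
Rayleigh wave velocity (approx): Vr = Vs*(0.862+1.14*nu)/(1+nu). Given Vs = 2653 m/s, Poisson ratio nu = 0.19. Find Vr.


Numerator factor = 0.862 + 1.14*0.19 = 1.0786
Denominator = 1 + 0.19 = 1.19
Vr = 2653 * 1.0786 / 1.19 = 2404.64 m/s

2404.64


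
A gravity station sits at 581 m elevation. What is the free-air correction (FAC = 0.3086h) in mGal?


FAC = 0.3086 * h
= 0.3086 * 581
= 179.2966 mGal

179.2966


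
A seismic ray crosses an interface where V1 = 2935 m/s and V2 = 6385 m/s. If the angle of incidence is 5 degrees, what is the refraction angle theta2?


sin(theta1) = sin(5 deg) = 0.087156
sin(theta2) = V2/V1 * sin(theta1) = 6385/2935 * 0.087156 = 0.189605
theta2 = arcsin(0.189605) = 10.9297 degrees

10.9297


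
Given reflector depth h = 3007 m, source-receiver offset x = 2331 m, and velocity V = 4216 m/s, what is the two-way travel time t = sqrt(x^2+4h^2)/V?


x^2 + 4h^2 = 2331^2 + 4*3007^2 = 5433561 + 36168196 = 41601757
sqrt(41601757) = 6449.9424
t = 6449.9424 / 4216 = 1.5299 s

1.5299


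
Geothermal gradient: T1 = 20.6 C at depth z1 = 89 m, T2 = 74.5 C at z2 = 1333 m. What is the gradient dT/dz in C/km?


dT = 74.5 - 20.6 = 53.9 C
dz = 1333 - 89 = 1244 m
gradient = dT/dz * 1000 = 53.9/1244 * 1000 = 43.328 C/km

43.328


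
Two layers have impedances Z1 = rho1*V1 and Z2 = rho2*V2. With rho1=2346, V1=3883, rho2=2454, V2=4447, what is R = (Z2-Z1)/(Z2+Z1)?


Z1 = 2346 * 3883 = 9109518
Z2 = 2454 * 4447 = 10912938
R = (10912938 - 9109518) / (10912938 + 9109518) = 1803420 / 20022456 = 0.0901

0.0901


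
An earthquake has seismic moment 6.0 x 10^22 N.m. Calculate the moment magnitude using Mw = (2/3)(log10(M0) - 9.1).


log10(M0) = log10(6.0 x 10^22) = 22.7782
Mw = 2/3 * (22.7782 - 9.1)
= 2/3 * 13.6782
= 9.12

9.12


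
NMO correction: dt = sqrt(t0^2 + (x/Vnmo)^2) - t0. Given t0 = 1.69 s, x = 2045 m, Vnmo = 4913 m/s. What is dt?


x/Vnmo = 2045/4913 = 0.416243
(x/Vnmo)^2 = 0.173258
t0^2 = 2.8561
sqrt(2.8561 + 0.173258) = 1.740505
dt = 1.740505 - 1.69 = 0.050505

0.050505


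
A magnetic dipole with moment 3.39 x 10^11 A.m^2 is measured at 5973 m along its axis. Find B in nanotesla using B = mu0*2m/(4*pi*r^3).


m = 3.39 x 10^11 = 339000000000 A.m^2
2m = 678000000000 A.m^2
r^3 = 5973^3 = 213097102317
B = (4pi*10^-7) * 678000000000 / (4*pi * 213097102317) * 1e9
= 851999.927654 / 2677857164561.44 * 1e9
= 318.1648 nT

318.1648


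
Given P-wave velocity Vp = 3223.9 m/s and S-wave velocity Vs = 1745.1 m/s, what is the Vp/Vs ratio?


Vp/Vs = 3223.9 / 1745.1
= 1.8474

1.8474


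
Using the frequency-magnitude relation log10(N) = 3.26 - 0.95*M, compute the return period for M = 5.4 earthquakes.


log10(N) = 3.26 - 0.95*5.4 = -1.87
N = 10^-1.87 = 0.01349
T = 1/N = 1/0.01349 = 74.131 years

74.131


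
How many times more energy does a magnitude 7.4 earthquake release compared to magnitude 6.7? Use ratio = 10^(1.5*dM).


M2 - M1 = 7.4 - 6.7 = 0.7
1.5 * 0.7 = 1.05
ratio = 10^1.05 = 11.22

11.22


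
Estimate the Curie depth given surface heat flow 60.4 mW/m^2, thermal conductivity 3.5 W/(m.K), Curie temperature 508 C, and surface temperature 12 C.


T_Curie - T_surf = 508 - 12 = 496 C
Convert q to W/m^2: 60.4 mW/m^2 = 0.0604 W/m^2
d = 496 * 3.5 / 0.0604 = 28741.72 m

28741.72


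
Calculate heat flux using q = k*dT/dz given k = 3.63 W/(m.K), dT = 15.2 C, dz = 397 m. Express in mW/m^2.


q = k * dT / dz * 1000
= 3.63 * 15.2 / 397 * 1000
= 0.138982 * 1000
= 138.9824 mW/m^2

138.9824


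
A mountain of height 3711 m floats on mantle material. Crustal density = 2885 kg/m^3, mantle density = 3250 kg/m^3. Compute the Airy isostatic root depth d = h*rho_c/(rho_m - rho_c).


rho_m - rho_c = 3250 - 2885 = 365
d = 3711 * 2885 / 365
= 10706235 / 365
= 29332.15 m

29332.15


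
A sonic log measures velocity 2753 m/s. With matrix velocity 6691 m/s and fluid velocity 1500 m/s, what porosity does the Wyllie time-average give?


1/V - 1/Vm = 1/2753 - 1/6691 = 0.00021379
1/Vf - 1/Vm = 1/1500 - 1/6691 = 0.00051721
phi = 0.00021379 / 0.00051721 = 0.4133

0.4133


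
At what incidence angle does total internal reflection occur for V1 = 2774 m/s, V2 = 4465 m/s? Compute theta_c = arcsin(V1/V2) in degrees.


V1/V2 = 2774/4465 = 0.621277
theta_c = arcsin(0.621277) = 38.4094 degrees

38.4094


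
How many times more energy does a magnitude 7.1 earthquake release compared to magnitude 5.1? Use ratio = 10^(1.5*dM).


M2 - M1 = 7.1 - 5.1 = 2.0
1.5 * 2.0 = 3.0
ratio = 10^3.0 = 1000.0

1000.0


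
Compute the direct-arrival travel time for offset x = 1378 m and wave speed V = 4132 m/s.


t = x / V
= 1378 / 4132
= 0.3335 s

0.3335


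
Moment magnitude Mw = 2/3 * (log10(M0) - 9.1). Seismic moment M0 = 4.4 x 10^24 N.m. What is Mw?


log10(M0) = log10(4.4 x 10^24) = 24.6435
Mw = 2/3 * (24.6435 - 9.1)
= 2/3 * 15.5435
= 10.36

10.36


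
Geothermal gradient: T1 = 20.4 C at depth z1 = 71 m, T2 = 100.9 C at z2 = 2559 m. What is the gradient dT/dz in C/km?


dT = 100.9 - 20.4 = 80.5 C
dz = 2559 - 71 = 2488 m
gradient = dT/dz * 1000 = 80.5/2488 * 1000 = 32.3553 C/km

32.3553


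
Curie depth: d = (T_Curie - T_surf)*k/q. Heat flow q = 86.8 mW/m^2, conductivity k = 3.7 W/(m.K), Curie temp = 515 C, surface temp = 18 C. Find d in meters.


T_Curie - T_surf = 515 - 18 = 497 C
Convert q to W/m^2: 86.8 mW/m^2 = 0.0868 W/m^2
d = 497 * 3.7 / 0.0868 = 21185.48 m

21185.48


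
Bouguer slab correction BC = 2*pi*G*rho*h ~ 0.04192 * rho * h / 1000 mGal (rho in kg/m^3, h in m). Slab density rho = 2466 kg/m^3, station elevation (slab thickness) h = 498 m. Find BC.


BC = 0.04192 * rho * h / 1000
= 0.04192 * 2466 * 498 / 1000
= 51.4806 mGal

51.4806


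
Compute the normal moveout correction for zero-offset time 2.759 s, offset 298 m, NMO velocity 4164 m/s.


x/Vnmo = 298/4164 = 0.071566
(x/Vnmo)^2 = 0.005122
t0^2 = 7.612081
sqrt(7.612081 + 0.005122) = 2.759928
dt = 2.759928 - 2.759 = 0.000928

9.280000e-04


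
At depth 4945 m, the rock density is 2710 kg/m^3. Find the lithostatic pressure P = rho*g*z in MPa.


P = rho * g * z / 1e6
= 2710 * 9.81 * 4945 / 1e6
= 131463319.5 / 1e6
= 131.4633 MPa

131.4633


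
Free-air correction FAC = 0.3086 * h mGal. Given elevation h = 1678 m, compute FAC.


FAC = 0.3086 * h
= 0.3086 * 1678
= 517.8308 mGal

517.8308


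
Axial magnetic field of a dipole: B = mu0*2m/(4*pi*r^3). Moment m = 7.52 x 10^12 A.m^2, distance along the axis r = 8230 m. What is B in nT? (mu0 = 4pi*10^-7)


m = 7.52 x 10^12 = 7520000000000 A.m^2
2m = 15040000000000 A.m^2
r^3 = 8230^3 = 557441767000
B = (4pi*10^-7) * 15040000000000 / (4*pi * 557441767000) * 1e9
= 18899821.403996 / 7005019840045.25 * 1e9
= 2698.0397 nT

2698.0397


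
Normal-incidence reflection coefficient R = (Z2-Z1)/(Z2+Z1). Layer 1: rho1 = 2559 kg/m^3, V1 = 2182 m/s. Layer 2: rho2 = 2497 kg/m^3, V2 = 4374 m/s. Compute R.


Z1 = 2559 * 2182 = 5583738
Z2 = 2497 * 4374 = 10921878
R = (10921878 - 5583738) / (10921878 + 5583738) = 5338140 / 16505616 = 0.3234

0.3234


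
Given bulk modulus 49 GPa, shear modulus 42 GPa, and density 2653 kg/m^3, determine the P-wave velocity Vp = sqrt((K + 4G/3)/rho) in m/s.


First compute the effective modulus:
K + 4G/3 = 49e9 + 4*42e9/3 = 105000000000.0 Pa
Then divide by density:
105000000000.0 / 2653 = 39577836.4116 Pa/(kg/m^3)
Take the square root:
Vp = sqrt(39577836.4116) = 6291.09 m/s

6291.09


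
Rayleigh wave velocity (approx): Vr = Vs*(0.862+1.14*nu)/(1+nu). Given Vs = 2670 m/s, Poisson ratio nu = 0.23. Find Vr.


Numerator factor = 0.862 + 1.14*0.23 = 1.1242
Denominator = 1 + 0.23 = 1.23
Vr = 2670 * 1.1242 / 1.23 = 2440.34 m/s

2440.34


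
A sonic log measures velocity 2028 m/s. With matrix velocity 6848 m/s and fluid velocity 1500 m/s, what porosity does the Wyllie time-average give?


1/V - 1/Vm = 1/2028 - 1/6848 = 0.00034707
1/Vf - 1/Vm = 1/1500 - 1/6848 = 0.00052064
phi = 0.00034707 / 0.00052064 = 0.6666

0.6666


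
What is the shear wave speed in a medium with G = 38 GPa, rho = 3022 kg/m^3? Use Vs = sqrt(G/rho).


Convert G to Pa: G = 38e9 Pa
Compute G/rho = 38e9 / 3022 = 12574454.004
Vs = sqrt(12574454.004) = 3546.05 m/s

3546.05


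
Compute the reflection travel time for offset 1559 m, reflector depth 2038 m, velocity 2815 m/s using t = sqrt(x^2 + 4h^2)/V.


x^2 + 4h^2 = 1559^2 + 4*2038^2 = 2430481 + 16613776 = 19044257
sqrt(19044257) = 4363.9726
t = 4363.9726 / 2815 = 1.5503 s

1.5503


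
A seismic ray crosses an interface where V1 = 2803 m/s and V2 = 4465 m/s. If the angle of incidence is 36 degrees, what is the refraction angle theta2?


sin(theta1) = sin(36 deg) = 0.587785
sin(theta2) = V2/V1 * sin(theta1) = 4465/2803 * 0.587785 = 0.936304
theta2 = arcsin(0.936304) = 69.4399 degrees

69.4399


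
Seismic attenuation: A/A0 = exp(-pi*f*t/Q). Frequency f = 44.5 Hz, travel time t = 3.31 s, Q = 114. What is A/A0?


pi*f*t/Q = pi*44.5*3.31/114 = 4.059131
A/A0 = exp(-4.059131) = 0.017264

0.017264


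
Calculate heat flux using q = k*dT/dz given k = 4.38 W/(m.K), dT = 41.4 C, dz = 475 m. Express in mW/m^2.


q = k * dT / dz * 1000
= 4.38 * 41.4 / 475 * 1000
= 0.381752 * 1000
= 381.7516 mW/m^2

381.7516


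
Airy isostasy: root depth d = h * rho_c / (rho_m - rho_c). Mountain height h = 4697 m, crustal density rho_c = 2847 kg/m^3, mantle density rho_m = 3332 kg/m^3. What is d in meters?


rho_m - rho_c = 3332 - 2847 = 485
d = 4697 * 2847 / 485
= 13372359 / 485
= 27571.87 m

27571.87


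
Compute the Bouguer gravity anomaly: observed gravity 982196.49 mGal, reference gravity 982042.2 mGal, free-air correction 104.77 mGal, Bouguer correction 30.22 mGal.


BA = g_obs - g_ref + FAC - BC
= 982196.49 - 982042.2 + 104.77 - 30.22
= 228.84 mGal

228.84


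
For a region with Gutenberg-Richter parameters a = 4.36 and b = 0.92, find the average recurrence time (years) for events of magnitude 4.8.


log10(N) = 4.36 - 0.92*4.8 = -0.056
N = 10^-0.056 = 0.879023
T = 1/N = 1/0.879023 = 1.1376 years

1.1376


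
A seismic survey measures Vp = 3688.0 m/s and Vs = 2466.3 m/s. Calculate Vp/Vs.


Vp/Vs = 3688.0 / 2466.3
= 1.4954

1.4954


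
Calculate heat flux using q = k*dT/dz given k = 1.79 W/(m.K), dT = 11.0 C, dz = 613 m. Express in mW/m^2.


q = k * dT / dz * 1000
= 1.79 * 11.0 / 613 * 1000
= 0.032121 * 1000
= 32.1207 mW/m^2

32.1207


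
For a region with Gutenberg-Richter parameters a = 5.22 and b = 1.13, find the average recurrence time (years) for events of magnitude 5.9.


log10(N) = 5.22 - 1.13*5.9 = -1.447
N = 10^-1.447 = 0.035727
T = 1/N = 1/0.035727 = 27.9898 years

27.9898


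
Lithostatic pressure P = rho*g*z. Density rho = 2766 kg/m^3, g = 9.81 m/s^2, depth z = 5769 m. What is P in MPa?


P = rho * g * z / 1e6
= 2766 * 9.81 * 5769 / 1e6
= 156538699.74 / 1e6
= 156.5387 MPa

156.5387


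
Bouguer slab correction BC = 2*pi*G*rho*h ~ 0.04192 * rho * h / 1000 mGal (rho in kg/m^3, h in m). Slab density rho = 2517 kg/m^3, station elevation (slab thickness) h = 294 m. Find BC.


BC = 0.04192 * rho * h / 1000
= 0.04192 * 2517 * 294 / 1000
= 31.0207 mGal

31.0207


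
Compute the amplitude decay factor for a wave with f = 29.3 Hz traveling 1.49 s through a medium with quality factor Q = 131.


pi*f*t/Q = pi*29.3*1.49/131 = 1.046966
A/A0 = exp(-1.046966) = 0.351001

0.351001


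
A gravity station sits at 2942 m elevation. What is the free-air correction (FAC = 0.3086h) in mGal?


FAC = 0.3086 * h
= 0.3086 * 2942
= 907.9012 mGal

907.9012


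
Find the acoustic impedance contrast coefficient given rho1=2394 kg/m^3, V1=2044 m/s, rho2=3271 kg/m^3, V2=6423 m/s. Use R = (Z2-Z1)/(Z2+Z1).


Z1 = 2394 * 2044 = 4893336
Z2 = 3271 * 6423 = 21009633
R = (21009633 - 4893336) / (21009633 + 4893336) = 16116297 / 25902969 = 0.6222

0.6222


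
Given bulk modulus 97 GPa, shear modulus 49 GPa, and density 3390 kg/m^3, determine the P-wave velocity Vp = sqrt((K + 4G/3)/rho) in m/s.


First compute the effective modulus:
K + 4G/3 = 97e9 + 4*49e9/3 = 162333333333.33 Pa
Then divide by density:
162333333333.33 / 3390 = 47885939.0364 Pa/(kg/m^3)
Take the square root:
Vp = sqrt(47885939.0364) = 6919.97 m/s

6919.97


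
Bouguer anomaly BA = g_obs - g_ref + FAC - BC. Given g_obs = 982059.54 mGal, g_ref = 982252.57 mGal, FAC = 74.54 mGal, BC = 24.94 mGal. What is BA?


BA = g_obs - g_ref + FAC - BC
= 982059.54 - 982252.57 + 74.54 - 24.94
= -143.43 mGal

-143.43


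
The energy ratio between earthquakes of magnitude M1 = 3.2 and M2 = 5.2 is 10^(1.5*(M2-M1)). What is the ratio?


M2 - M1 = 5.2 - 3.2 = 2.0
1.5 * 2.0 = 3.0
ratio = 10^3.0 = 1000.0

1000.0


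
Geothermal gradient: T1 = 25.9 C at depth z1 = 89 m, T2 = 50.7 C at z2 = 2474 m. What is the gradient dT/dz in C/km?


dT = 50.7 - 25.9 = 24.8 C
dz = 2474 - 89 = 2385 m
gradient = dT/dz * 1000 = 24.8/2385 * 1000 = 10.3983 C/km

10.3983


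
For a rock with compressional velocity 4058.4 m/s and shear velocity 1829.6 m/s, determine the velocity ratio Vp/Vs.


Vp/Vs = 4058.4 / 1829.6
= 2.2182

2.2182


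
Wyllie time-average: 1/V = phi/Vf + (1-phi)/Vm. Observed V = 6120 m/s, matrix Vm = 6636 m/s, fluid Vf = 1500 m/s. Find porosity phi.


1/V - 1/Vm = 1/6120 - 1/6636 = 1.271e-05
1/Vf - 1/Vm = 1/1500 - 1/6636 = 0.00051597
phi = 1.271e-05 / 0.00051597 = 0.0246

0.0246


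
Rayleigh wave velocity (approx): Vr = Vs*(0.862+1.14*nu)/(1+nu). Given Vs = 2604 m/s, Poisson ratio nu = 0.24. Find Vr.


Numerator factor = 0.862 + 1.14*0.24 = 1.1356
Denominator = 1 + 0.24 = 1.24
Vr = 2604 * 1.1356 / 1.24 = 2384.76 m/s

2384.76


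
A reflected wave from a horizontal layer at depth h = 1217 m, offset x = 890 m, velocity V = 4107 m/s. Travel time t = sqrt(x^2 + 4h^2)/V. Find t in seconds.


x^2 + 4h^2 = 890^2 + 4*1217^2 = 792100 + 5924356 = 6716456
sqrt(6716456) = 2591.6126
t = 2591.6126 / 4107 = 0.631 s

0.631


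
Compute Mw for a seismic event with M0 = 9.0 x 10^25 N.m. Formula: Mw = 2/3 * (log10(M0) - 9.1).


log10(M0) = log10(9.0 x 10^25) = 25.9542
Mw = 2/3 * (25.9542 - 9.1)
= 2/3 * 16.8542
= 11.24

11.24


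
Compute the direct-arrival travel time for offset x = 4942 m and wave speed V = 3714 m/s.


t = x / V
= 4942 / 3714
= 1.3306 s

1.3306


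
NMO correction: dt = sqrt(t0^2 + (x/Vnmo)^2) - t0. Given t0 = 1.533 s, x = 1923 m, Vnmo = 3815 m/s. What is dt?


x/Vnmo = 1923/3815 = 0.504063
(x/Vnmo)^2 = 0.254079
t0^2 = 2.350089
sqrt(2.350089 + 0.254079) = 1.613744
dt = 1.613744 - 1.533 = 0.080744

0.080744


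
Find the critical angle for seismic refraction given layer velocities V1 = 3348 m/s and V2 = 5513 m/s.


V1/V2 = 3348/5513 = 0.607292
theta_c = arcsin(0.607292) = 37.3939 degrees

37.3939


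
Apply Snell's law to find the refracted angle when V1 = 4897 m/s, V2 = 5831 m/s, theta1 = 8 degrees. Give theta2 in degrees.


sin(theta1) = sin(8 deg) = 0.139173
sin(theta2) = V2/V1 * sin(theta1) = 5831/4897 * 0.139173 = 0.165717
theta2 = arcsin(0.165717) = 9.5389 degrees

9.5389


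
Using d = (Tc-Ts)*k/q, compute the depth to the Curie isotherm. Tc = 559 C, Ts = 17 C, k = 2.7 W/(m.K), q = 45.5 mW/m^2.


T_Curie - T_surf = 559 - 17 = 542 C
Convert q to W/m^2: 45.5 mW/m^2 = 0.0455 W/m^2
d = 542 * 2.7 / 0.0455 = 32162.64 m

32162.64


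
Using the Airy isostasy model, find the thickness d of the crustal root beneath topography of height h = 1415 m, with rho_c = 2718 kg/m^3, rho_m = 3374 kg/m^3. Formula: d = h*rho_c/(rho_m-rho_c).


rho_m - rho_c = 3374 - 2718 = 656
d = 1415 * 2718 / 656
= 3845970 / 656
= 5862.76 m

5862.76


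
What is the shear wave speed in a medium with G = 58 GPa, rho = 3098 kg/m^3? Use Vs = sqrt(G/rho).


Convert G to Pa: G = 58e9 Pa
Compute G/rho = 58e9 / 3098 = 18721755.9716
Vs = sqrt(18721755.9716) = 4326.86 m/s

4326.86


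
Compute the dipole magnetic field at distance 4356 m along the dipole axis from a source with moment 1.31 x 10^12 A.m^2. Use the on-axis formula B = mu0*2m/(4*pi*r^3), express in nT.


m = 1.31 x 10^12 = 1310000000000 A.m^2
2m = 2620000000000 A.m^2
r^3 = 4356^3 = 82653950016
B = (4pi*10^-7) * 2620000000000 / (4*pi * 82653950016) * 1e9
= 3292389.100962 / 1038660168641.77 * 1e9
= 3169.8425 nT

3169.8425


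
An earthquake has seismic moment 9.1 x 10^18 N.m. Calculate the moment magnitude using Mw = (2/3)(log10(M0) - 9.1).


log10(M0) = log10(9.1 x 10^18) = 18.959
Mw = 2/3 * (18.959 - 9.1)
= 2/3 * 9.859
= 6.57

6.57


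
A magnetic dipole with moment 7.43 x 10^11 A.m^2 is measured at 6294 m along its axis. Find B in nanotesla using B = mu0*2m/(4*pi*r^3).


m = 7.43 x 10^11 = 743000000000 A.m^2
2m = 1486000000000 A.m^2
r^3 = 6294^3 = 249333260184
B = (4pi*10^-7) * 1486000000000 / (4*pi * 249333260184) * 1e9
= 1867362.673294 / 3133214153958.59 * 1e9
= 595.9895 nT

595.9895


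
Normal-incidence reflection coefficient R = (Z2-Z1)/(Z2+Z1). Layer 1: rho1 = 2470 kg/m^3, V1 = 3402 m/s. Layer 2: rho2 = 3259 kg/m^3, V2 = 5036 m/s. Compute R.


Z1 = 2470 * 3402 = 8402940
Z2 = 3259 * 5036 = 16412324
R = (16412324 - 8402940) / (16412324 + 8402940) = 8009384 / 24815264 = 0.3228

0.3228


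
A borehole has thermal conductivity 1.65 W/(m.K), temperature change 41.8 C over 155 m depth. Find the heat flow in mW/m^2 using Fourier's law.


q = k * dT / dz * 1000
= 1.65 * 41.8 / 155 * 1000
= 0.444968 * 1000
= 444.9677 mW/m^2

444.9677


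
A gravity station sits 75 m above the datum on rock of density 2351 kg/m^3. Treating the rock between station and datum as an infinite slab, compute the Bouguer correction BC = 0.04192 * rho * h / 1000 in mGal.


BC = 0.04192 * rho * h / 1000
= 0.04192 * 2351 * 75 / 1000
= 7.3915 mGal

7.3915


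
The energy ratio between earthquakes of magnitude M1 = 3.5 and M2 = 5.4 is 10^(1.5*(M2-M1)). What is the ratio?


M2 - M1 = 5.4 - 3.5 = 1.9
1.5 * 1.9 = 2.85
ratio = 10^2.85 = 707.95

707.95


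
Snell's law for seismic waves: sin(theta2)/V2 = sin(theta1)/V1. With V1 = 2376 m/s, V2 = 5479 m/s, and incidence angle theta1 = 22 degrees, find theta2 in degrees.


sin(theta1) = sin(22 deg) = 0.374607
sin(theta2) = V2/V1 * sin(theta1) = 5479/2376 * 0.374607 = 0.863834
theta2 = arcsin(0.863834) = 59.7498 degrees

59.7498


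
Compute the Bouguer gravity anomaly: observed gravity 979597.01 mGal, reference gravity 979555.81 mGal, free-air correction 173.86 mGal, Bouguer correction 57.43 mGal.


BA = g_obs - g_ref + FAC - BC
= 979597.01 - 979555.81 + 173.86 - 57.43
= 157.63 mGal

157.63


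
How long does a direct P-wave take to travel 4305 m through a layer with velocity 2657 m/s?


t = x / V
= 4305 / 2657
= 1.6202 s

1.6202


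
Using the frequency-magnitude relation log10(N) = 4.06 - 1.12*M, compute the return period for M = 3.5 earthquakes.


log10(N) = 4.06 - 1.12*3.5 = 0.14
N = 10^0.14 = 1.380384
T = 1/N = 1/1.380384 = 0.7244 years

0.7244


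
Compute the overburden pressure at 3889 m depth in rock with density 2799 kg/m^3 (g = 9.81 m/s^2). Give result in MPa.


P = rho * g * z / 1e6
= 2799 * 9.81 * 3889 / 1e6
= 106784900.91 / 1e6
= 106.7849 MPa

106.7849


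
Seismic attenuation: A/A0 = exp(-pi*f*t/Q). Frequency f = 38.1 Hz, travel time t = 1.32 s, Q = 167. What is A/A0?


pi*f*t/Q = pi*38.1*1.32/167 = 0.94609
A/A0 = exp(-0.94609) = 0.388256

0.388256


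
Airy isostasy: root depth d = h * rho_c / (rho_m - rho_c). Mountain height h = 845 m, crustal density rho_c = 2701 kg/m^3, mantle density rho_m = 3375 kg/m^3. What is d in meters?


rho_m - rho_c = 3375 - 2701 = 674
d = 845 * 2701 / 674
= 2282345 / 674
= 3386.27 m

3386.27


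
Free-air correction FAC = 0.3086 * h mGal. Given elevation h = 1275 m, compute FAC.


FAC = 0.3086 * h
= 0.3086 * 1275
= 393.465 mGal

393.465


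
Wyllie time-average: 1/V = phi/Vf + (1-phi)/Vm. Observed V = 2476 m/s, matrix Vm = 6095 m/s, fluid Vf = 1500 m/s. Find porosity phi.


1/V - 1/Vm = 1/2476 - 1/6095 = 0.00023981
1/Vf - 1/Vm = 1/1500 - 1/6095 = 0.0005026
phi = 0.00023981 / 0.0005026 = 0.4771

0.4771


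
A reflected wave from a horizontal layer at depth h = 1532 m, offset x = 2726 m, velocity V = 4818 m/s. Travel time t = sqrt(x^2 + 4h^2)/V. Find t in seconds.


x^2 + 4h^2 = 2726^2 + 4*1532^2 = 7431076 + 9388096 = 16819172
sqrt(16819172) = 4101.1184
t = 4101.1184 / 4818 = 0.8512 s

0.8512


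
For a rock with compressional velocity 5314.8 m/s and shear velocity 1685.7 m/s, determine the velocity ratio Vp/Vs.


Vp/Vs = 5314.8 / 1685.7
= 3.1529

3.1529


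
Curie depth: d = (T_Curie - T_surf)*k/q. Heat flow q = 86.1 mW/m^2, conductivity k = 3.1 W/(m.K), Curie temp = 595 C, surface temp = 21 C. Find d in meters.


T_Curie - T_surf = 595 - 21 = 574 C
Convert q to W/m^2: 86.1 mW/m^2 = 0.0861 W/m^2
d = 574 * 3.1 / 0.0861 = 20666.67 m

20666.67


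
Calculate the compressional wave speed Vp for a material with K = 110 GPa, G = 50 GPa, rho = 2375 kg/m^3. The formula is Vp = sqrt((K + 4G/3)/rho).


First compute the effective modulus:
K + 4G/3 = 110e9 + 4*50e9/3 = 176666666666.67 Pa
Then divide by density:
176666666666.67 / 2375 = 74385964.9123 Pa/(kg/m^3)
Take the square root:
Vp = sqrt(74385964.9123) = 8624.73 m/s

8624.73


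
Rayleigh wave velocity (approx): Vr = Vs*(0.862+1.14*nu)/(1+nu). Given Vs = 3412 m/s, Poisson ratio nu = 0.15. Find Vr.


Numerator factor = 0.862 + 1.14*0.15 = 1.033
Denominator = 1 + 0.15 = 1.15
Vr = 3412 * 1.033 / 1.15 = 3064.87 m/s

3064.87


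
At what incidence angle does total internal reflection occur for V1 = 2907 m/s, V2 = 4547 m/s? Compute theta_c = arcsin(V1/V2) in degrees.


V1/V2 = 2907/4547 = 0.639323
theta_c = arcsin(0.639323) = 39.7413 degrees

39.7413


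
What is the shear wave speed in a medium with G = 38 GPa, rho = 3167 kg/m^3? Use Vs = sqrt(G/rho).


Convert G to Pa: G = 38e9 Pa
Compute G/rho = 38e9 / 3167 = 11998736.9751
Vs = sqrt(11998736.9751) = 3463.92 m/s

3463.92


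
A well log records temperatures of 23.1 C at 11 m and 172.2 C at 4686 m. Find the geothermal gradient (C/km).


dT = 172.2 - 23.1 = 149.1 C
dz = 4686 - 11 = 4675 m
gradient = dT/dz * 1000 = 149.1/4675 * 1000 = 31.893 C/km

31.893


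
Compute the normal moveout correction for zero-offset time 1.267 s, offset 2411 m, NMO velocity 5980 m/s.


x/Vnmo = 2411/5980 = 0.403177
(x/Vnmo)^2 = 0.162552
t0^2 = 1.605289
sqrt(1.605289 + 0.162552) = 1.329602
dt = 1.329602 - 1.267 = 0.062602

0.062602


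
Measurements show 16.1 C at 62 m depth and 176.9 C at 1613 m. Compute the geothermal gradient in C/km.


dT = 176.9 - 16.1 = 160.8 C
dz = 1613 - 62 = 1551 m
gradient = dT/dz * 1000 = 160.8/1551 * 1000 = 103.675 C/km

103.675


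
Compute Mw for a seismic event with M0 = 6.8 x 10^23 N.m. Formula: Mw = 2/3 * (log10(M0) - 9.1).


log10(M0) = log10(6.8 x 10^23) = 23.8325
Mw = 2/3 * (23.8325 - 9.1)
= 2/3 * 14.7325
= 9.82

9.82


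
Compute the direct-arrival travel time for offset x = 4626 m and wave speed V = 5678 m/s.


t = x / V
= 4626 / 5678
= 0.8147 s

0.8147


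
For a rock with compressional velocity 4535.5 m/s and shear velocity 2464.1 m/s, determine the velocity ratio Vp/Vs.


Vp/Vs = 4535.5 / 2464.1
= 1.8406

1.8406


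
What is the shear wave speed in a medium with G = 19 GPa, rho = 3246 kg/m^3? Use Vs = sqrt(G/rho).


Convert G to Pa: G = 19e9 Pa
Compute G/rho = 19e9 / 3246 = 5853357.9791
Vs = sqrt(5853357.9791) = 2419.37 m/s

2419.37


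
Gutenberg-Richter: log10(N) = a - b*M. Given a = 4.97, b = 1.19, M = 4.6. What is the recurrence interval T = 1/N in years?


log10(N) = 4.97 - 1.19*4.6 = -0.504
N = 10^-0.504 = 0.313329
T = 1/N = 1/0.313329 = 3.1915 years

3.1915


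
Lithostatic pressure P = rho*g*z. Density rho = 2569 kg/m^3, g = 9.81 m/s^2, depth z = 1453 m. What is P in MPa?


P = rho * g * z / 1e6
= 2569 * 9.81 * 1453 / 1e6
= 36618346.17 / 1e6
= 36.6183 MPa

36.6183


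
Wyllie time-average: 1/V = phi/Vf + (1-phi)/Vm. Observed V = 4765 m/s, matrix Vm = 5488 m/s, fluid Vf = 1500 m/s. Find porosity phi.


1/V - 1/Vm = 1/4765 - 1/5488 = 2.765e-05
1/Vf - 1/Vm = 1/1500 - 1/5488 = 0.00048445
phi = 2.765e-05 / 0.00048445 = 0.0571

0.0571


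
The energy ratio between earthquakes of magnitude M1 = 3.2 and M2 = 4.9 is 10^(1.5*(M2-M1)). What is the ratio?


M2 - M1 = 4.9 - 3.2 = 1.7
1.5 * 1.7 = 2.55
ratio = 10^2.55 = 354.81

354.81


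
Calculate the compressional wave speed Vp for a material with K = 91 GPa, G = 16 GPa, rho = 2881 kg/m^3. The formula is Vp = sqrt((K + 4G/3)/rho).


First compute the effective modulus:
K + 4G/3 = 91e9 + 4*16e9/3 = 112333333333.33 Pa
Then divide by density:
112333333333.33 / 2881 = 38991091.0563 Pa/(kg/m^3)
Take the square root:
Vp = sqrt(38991091.0563) = 6244.28 m/s

6244.28


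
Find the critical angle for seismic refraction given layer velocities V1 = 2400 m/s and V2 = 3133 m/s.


V1/V2 = 2400/3133 = 0.766039
theta_c = arcsin(0.766039) = 49.9995 degrees

49.9995


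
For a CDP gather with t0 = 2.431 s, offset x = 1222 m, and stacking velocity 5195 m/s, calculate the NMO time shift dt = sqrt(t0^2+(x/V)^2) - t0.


x/Vnmo = 1222/5195 = 0.235226
(x/Vnmo)^2 = 0.055331
t0^2 = 5.909761
sqrt(5.909761 + 0.055331) = 2.442354
dt = 2.442354 - 2.431 = 0.011354

0.011354


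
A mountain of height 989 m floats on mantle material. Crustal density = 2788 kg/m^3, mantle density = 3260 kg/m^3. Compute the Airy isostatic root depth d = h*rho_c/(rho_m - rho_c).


rho_m - rho_c = 3260 - 2788 = 472
d = 989 * 2788 / 472
= 2757332 / 472
= 5841.81 m

5841.81


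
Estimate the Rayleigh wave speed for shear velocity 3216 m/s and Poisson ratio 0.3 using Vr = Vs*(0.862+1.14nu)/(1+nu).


Numerator factor = 0.862 + 1.14*0.3 = 1.204
Denominator = 1 + 0.3 = 1.3
Vr = 3216 * 1.204 / 1.3 = 2978.51 m/s

2978.51


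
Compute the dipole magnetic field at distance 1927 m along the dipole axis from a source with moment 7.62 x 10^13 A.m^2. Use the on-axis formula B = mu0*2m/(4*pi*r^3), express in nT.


m = 7.62 x 10^13 = 76200000000000 A.m^2
2m = 152400000000000 A.m^2
r^3 = 1927^3 = 7155584983
B = (4pi*10^-7) * 152400000000000 / (4*pi * 7155584983) * 1e9
= 191511488.162834 / 89919732858.92 * 1e9
= 2129804.9057 nT

2129804.9057


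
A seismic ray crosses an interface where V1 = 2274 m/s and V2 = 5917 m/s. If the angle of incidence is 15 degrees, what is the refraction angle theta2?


sin(theta1) = sin(15 deg) = 0.258819
sin(theta2) = V2/V1 * sin(theta1) = 5917/2274 * 0.258819 = 0.673453
theta2 = arcsin(0.673453) = 42.3341 degrees

42.3341


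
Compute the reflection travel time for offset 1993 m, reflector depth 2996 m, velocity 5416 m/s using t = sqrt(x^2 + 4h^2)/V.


x^2 + 4h^2 = 1993^2 + 4*2996^2 = 3972049 + 35904064 = 39876113
sqrt(39876113) = 6314.7536
t = 6314.7536 / 5416 = 1.1659 s

1.1659


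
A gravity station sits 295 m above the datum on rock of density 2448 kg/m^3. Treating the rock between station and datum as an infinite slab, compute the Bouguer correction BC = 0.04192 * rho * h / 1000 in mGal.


BC = 0.04192 * rho * h / 1000
= 0.04192 * 2448 * 295 / 1000
= 30.2729 mGal

30.2729


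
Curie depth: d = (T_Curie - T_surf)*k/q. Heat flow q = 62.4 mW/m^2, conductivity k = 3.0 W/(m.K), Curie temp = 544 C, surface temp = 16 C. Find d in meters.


T_Curie - T_surf = 544 - 16 = 528 C
Convert q to W/m^2: 62.4 mW/m^2 = 0.0624 W/m^2
d = 528 * 3.0 / 0.0624 = 25384.62 m

25384.62


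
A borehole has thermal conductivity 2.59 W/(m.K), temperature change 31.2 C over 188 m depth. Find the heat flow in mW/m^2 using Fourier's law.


q = k * dT / dz * 1000
= 2.59 * 31.2 / 188 * 1000
= 0.42983 * 1000
= 429.8298 mW/m^2

429.8298


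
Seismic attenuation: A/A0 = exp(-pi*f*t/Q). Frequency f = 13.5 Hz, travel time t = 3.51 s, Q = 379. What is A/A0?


pi*f*t/Q = pi*13.5*3.51/379 = 0.392782
A/A0 = exp(-0.392782) = 0.675176

0.675176


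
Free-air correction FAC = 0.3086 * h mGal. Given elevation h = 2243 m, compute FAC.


FAC = 0.3086 * h
= 0.3086 * 2243
= 692.1898 mGal

692.1898


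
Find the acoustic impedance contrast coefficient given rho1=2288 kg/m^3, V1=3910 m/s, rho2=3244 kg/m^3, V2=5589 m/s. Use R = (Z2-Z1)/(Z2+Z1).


Z1 = 2288 * 3910 = 8946080
Z2 = 3244 * 5589 = 18130716
R = (18130716 - 8946080) / (18130716 + 8946080) = 9184636 / 27076796 = 0.3392

0.3392


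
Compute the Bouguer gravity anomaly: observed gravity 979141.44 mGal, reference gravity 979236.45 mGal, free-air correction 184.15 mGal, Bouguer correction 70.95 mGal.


BA = g_obs - g_ref + FAC - BC
= 979141.44 - 979236.45 + 184.15 - 70.95
= 18.19 mGal

18.19


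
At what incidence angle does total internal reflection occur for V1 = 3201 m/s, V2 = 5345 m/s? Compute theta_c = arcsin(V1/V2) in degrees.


V1/V2 = 3201/5345 = 0.598877
theta_c = arcsin(0.598877) = 36.7895 degrees

36.7895


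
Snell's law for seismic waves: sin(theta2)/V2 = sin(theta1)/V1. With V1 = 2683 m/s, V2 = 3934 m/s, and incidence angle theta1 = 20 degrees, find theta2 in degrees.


sin(theta1) = sin(20 deg) = 0.34202
sin(theta2) = V2/V1 * sin(theta1) = 3934/2683 * 0.34202 = 0.501494
theta2 = arcsin(0.501494) = 30.0989 degrees

30.0989


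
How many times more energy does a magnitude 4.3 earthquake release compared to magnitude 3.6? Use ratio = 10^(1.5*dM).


M2 - M1 = 4.3 - 3.6 = 0.7
1.5 * 0.7 = 1.05
ratio = 10^1.05 = 11.22

11.22


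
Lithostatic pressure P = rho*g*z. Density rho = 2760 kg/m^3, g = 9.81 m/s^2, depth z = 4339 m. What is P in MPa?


P = rho * g * z / 1e6
= 2760 * 9.81 * 4339 / 1e6
= 117481028.4 / 1e6
= 117.481 MPa

117.481


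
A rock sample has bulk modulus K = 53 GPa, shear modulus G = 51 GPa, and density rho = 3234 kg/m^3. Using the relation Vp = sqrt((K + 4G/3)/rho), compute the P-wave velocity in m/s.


First compute the effective modulus:
K + 4G/3 = 53e9 + 4*51e9/3 = 121000000000.0 Pa
Then divide by density:
121000000000.0 / 3234 = 37414965.9864 Pa/(kg/m^3)
Take the square root:
Vp = sqrt(37414965.9864) = 6116.78 m/s

6116.78


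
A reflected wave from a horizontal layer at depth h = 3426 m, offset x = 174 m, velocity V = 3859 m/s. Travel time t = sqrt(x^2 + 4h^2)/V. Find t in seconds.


x^2 + 4h^2 = 174^2 + 4*3426^2 = 30276 + 46949904 = 46980180
sqrt(46980180) = 6854.2089
t = 6854.2089 / 3859 = 1.7762 s

1.7762


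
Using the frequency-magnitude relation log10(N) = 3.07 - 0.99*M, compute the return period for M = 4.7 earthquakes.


log10(N) = 3.07 - 0.99*4.7 = -1.583
N = 10^-1.583 = 0.026122
T = 1/N = 1/0.026122 = 38.2825 years

38.2825


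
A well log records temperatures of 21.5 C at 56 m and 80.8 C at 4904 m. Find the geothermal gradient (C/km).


dT = 80.8 - 21.5 = 59.3 C
dz = 4904 - 56 = 4848 m
gradient = dT/dz * 1000 = 59.3/4848 * 1000 = 12.2318 C/km

12.2318


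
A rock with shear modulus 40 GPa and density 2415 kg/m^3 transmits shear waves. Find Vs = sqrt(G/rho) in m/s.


Convert G to Pa: G = 40e9 Pa
Compute G/rho = 40e9 / 2415 = 16563146.9979
Vs = sqrt(16563146.9979) = 4069.78 m/s

4069.78


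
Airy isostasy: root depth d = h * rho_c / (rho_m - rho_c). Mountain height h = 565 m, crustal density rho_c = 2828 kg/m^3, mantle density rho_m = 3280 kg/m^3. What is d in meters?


rho_m - rho_c = 3280 - 2828 = 452
d = 565 * 2828 / 452
= 1597820 / 452
= 3535.0 m

3535.0


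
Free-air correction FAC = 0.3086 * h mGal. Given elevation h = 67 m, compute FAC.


FAC = 0.3086 * h
= 0.3086 * 67
= 20.6762 mGal

20.6762


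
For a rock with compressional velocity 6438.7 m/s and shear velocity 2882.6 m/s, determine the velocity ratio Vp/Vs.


Vp/Vs = 6438.7 / 2882.6
= 2.2336

2.2336


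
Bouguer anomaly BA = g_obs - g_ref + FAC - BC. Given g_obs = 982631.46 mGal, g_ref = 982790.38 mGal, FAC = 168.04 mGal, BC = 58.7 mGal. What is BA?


BA = g_obs - g_ref + FAC - BC
= 982631.46 - 982790.38 + 168.04 - 58.7
= -49.58 mGal

-49.58


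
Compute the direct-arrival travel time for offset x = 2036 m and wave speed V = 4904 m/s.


t = x / V
= 2036 / 4904
= 0.4152 s

0.4152


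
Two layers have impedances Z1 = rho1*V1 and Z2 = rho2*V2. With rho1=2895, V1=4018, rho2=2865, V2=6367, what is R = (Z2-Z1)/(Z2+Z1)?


Z1 = 2895 * 4018 = 11632110
Z2 = 2865 * 6367 = 18241455
R = (18241455 - 11632110) / (18241455 + 11632110) = 6609345 / 29873565 = 0.2212

0.2212


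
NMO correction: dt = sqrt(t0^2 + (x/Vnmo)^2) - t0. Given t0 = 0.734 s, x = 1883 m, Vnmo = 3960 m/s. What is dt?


x/Vnmo = 1883/3960 = 0.475505
(x/Vnmo)^2 = 0.226105
t0^2 = 0.538756
sqrt(0.538756 + 0.226105) = 0.874563
dt = 0.874563 - 0.734 = 0.140563

0.140563


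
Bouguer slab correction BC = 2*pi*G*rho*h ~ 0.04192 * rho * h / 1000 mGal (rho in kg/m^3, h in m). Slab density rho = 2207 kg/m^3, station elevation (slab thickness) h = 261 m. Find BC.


BC = 0.04192 * rho * h / 1000
= 0.04192 * 2207 * 261 / 1000
= 24.1471 mGal

24.1471


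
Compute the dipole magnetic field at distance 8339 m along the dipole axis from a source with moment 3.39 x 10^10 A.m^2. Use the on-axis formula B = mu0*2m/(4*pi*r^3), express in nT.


m = 3.39 x 10^10 = 33900000000 A.m^2
2m = 67800000000 A.m^2
r^3 = 8339^3 = 579885062219
B = (4pi*10^-7) * 67800000000 / (4*pi * 579885062219) * 1e9
= 85199.992765 / 7287050605574.68 * 1e9
= 11.692 nT

11.692


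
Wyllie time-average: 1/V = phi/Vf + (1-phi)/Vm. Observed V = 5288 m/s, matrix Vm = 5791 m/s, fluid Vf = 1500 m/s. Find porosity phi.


1/V - 1/Vm = 1/5288 - 1/5791 = 1.643e-05
1/Vf - 1/Vm = 1/1500 - 1/5791 = 0.00049398
phi = 1.643e-05 / 0.00049398 = 0.0333

0.0333


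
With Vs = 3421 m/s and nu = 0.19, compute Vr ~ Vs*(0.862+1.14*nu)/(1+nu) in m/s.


Numerator factor = 0.862 + 1.14*0.19 = 1.0786
Denominator = 1 + 0.19 = 1.19
Vr = 3421 * 1.0786 / 1.19 = 3100.75 m/s

3100.75


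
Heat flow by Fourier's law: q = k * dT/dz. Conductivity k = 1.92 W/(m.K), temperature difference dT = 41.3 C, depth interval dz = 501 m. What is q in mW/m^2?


q = k * dT / dz * 1000
= 1.92 * 41.3 / 501 * 1000
= 0.158275 * 1000
= 158.2754 mW/m^2

158.2754


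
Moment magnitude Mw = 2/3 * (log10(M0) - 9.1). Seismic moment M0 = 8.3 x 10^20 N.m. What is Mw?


log10(M0) = log10(8.3 x 10^20) = 20.9191
Mw = 2/3 * (20.9191 - 9.1)
= 2/3 * 11.8191
= 7.88

7.88
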